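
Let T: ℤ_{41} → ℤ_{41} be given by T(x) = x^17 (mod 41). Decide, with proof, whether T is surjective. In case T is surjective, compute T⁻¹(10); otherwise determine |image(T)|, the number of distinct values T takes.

16

Since 41 is prime, the nonzero elements of ℤ_{41} form a cyclic group of order 40.
As gcd(17, 40) = 1, raising to the 17th power is a bijection on this group: if a^17 ≡ b^17 then (ab^{−1})^17 = 1, and the only element of order dividing gcd(17, 40) = 1 is 1, so a = b.
With T(0) = 0 this makes T injective on all of ℤ_{41}, hence bijective (finite equal-size domain and codomain). In particular T is surjective.
Since T is surjective, we find the preimage of 10. The inverse of x ↦ x^17 on (ℤ_{41})^× is x ↦ x^33, because 17·33 = 561 = 14·40 + 1 ≡ 1 (mod 40) and x^{40} = 1 for x ≠ 0 (Fermat). So T⁻¹(10) = 10^33 mod 41.
Repeated squaring mod 41: 10^1 ≡ 10, 10^2 ≡ 10² = 100 ≡ 18, 10^4 ≡ 18² = 324 ≡ 37, 10^8 ≡ 37² = 1369 ≡ 16, 10^16 ≡ 16² = 256 ≡ 10, 10^32 ≡ 10² = 100 ≡ 18. Since 33 = 32 + 1, 10^33 ≡ 18·10: 18·10 = 180 ≡ 16. So 10^33 ≡ 16 (mod 41).
Hence T⁻¹(10) = 16.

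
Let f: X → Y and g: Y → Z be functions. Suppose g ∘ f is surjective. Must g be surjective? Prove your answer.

Let c ∈ Z. Since g ∘ f is surjective, some a ∈ X has g(f(a)) = c. Then b = f(a) ∈ Y satisfies g(b) = c. So g is surjective.

surjective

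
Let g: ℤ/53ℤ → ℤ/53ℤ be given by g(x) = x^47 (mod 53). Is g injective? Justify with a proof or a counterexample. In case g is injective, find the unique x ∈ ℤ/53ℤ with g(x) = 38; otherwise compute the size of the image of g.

Since 53 is prime, the nonzero elements of ℤ/53ℤ form a cyclic group of order 52.
As gcd(47, 52) = 1, raising to the 47th power is a bijection on this group: if x_1^47 ≡ x_2^47 then (x_1x_2^{−1})^47 = 1, and the only element of order dividing gcd(47, 52) = 1 is 1, so x_1 = x_2.
With g(0) = 0 this makes g injective on all of ℤ/53ℤ, hence bijective (finite equal-size domain and codomain). In particular g is injective.
Since g is injective, we find the preimage of 38. The inverse of x ↦ x^47 on (ℤ/53ℤ)^× is x ↦ x^31, because 47·31 = 1457 = 28·52 + 1 ≡ 1 (mod 52) and x^{52} = 1 for x ≠ 0 (Fermat). So g⁻¹(38) = 38^31 mod 53.
Repeated squaring mod 53: 38^1 ≡ 38, 38^2 ≡ 38² = 1444 ≡ 13, 38^4 ≡ 13² = 169 ≡ 10, 38^8 ≡ 10² = 100 ≡ 47, 38^16 ≡ 47² = 2209 ≡ 36. Since 31 = 16 + 8 + 4 + 2 + 1, 38^31 ≡ 36·47·10·13·38: 36·47 = 1692 ≡ 49, then 49·10 = 490 ≡ 13, then 13·13 = 169 ≡ 10, then 10·38 = 380 ≡ 9. So 38^31 ≡ 9 (mod 53).
Hence g⁻¹(38) = 9.

9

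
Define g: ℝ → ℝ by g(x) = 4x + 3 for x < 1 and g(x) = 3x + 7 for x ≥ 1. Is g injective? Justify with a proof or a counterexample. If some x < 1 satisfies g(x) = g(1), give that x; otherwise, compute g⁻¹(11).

Both pieces are strictly increasing (slopes 4 and 3), so each is injective on its own interval.
The left piece maps (−∞, 1) onto (−∞, 7); the right piece maps [1, ∞) onto [10, ∞).
These images are disjoint, so no value is attained by both pieces. So g is injective.
Because the two images are disjoint, no x < 1 has g(x) = g(1), so we compute g⁻¹(11): 11 lies in [10, ∞), so solve 3x + 7 = 11: x = (11 − 7)/3 = 4/3.

4/3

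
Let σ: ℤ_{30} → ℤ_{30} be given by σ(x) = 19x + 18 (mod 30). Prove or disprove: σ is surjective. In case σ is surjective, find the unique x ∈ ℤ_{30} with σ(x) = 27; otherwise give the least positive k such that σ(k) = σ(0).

Since gcd(19, 30) = 1, 19 is invertible modulo 30. Euclid's algorithm: 30 = 1·19 + 11, 19 = 1·11 + 8, 11 = 1·8 + 3, 8 = 2·3 + 2, 3 = 1·2 + 1; back-substituting gives 1 = 19·19 − 12·30, so 19⁻¹ ≡ 19 (mod 30).
For any y ∈ ℤ_{30}, x = 19(y − 18) mod 30 satisfies σ(x) = 19·19(y − 18) + 18 ≡ y (since 19·19 ≡ 1 mod 30). So every y has a preimage.
Therefore σ is surjective.
Since σ is surjective, we compute σ⁻¹(27): solve 19x + 18 ≡ 27 (mod 30), i.e. 19x ≡ 9 (mod 30).
Multiplying by 19⁻¹ = 19 gives x ≡ 19·9 = 171 = 5·30 + 21 ≡ 21 (mod 30).
Check: σ(21) = 19·21 + 18 = 417 = 13·30 + 27 ≡ 27 (mod 30).

21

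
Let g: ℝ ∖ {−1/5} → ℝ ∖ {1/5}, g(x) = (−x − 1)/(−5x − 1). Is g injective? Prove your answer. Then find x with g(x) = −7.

-2/9

Suppose g(s) = g(t). Cross-multiplying: (−s − 1)(−5t − 1) = (−t − 1)(−5s − 1).
Expanding both sides and cancelling the symmetric terms leaves −4·(s − t) = 0. Since −4 ≠ 0, s = t. Thus g is injective.
Solving g(x) = −7: cross-multiplying gives −x − 1 = −7(−5x − 1), which rearranges to −36x = 8, so x = −2/9.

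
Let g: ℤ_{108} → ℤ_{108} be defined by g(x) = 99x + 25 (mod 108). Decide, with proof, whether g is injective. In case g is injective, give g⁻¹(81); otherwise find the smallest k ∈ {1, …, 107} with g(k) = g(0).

12

We have gcd(99, 108) = 9 > 1. Taking a = 0 and b = 12: g(0) = 25 and g(12) = 99·12 + 25 = 1213 ≡ 25 (mod 108).
So g(0) = g(12) while 0 ≠ 12, therefore g is not injective.
Since g is not injective, we find the least positive k with g(k) = g(0): this means 99k ≡ 0 (mod 108), i.e. 108 ∣ 99k. Since gcd(99, 108) = 9, dividing through by 9 this holds exactly when 12 ∣ 11k, and as gcd(11, 12) = 1, exactly when 12 ∣ k.
The smallest positive such k is 12.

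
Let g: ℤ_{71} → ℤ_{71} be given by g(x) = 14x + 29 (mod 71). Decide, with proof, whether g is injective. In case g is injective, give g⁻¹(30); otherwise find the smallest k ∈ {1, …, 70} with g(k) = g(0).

66

Recall: g is injective when g(x_1) = g(x_2) forces x_1 = x_2.
If g(x_1) = g(x_2), then 14x_1 ≡ 14x_2 (mod 71). Because gcd(14, 71) = 1, we may cancel 14 to get x_1 ≡ x_2 (mod 71).
So g is injective.
We now compute 14⁻¹ mod 71 explicitly. Euclid's algorithm: 71 = 5·14 + 1; back-substituting gives 1 = 66·14 − 13·71, so 14⁻¹ ≡ 66 (mod 71).
Since g is injective, we find g⁻¹(30): we need 14x ≡ 30 − 29 ≡ 1 (mod 71). Using 14⁻¹ = 66: x ≡ 66·1 = 66, so x = 66.
Check: g(66) = 14·66 + 29 = 953 = 13·71 + 30 ≡ 30 (mod 71).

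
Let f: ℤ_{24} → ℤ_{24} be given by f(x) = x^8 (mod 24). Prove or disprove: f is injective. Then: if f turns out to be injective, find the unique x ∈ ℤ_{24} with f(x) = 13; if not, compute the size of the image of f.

f(2): Repeated squaring mod 24: 2^1 ≡ 2, 2^2 ≡ 2² = 4, 2^4 ≡ 4² = 16, 2^8 ≡ 16² = 256 ≡ 16. So 2^8 ≡ 16 (mod 24).
f(4): Repeated squaring mod 24: 4^1 ≡ 4, 4^2 ≡ 4² = 16, 4^4 ≡ 16² = 256 ≡ 16, 4^8 ≡ 16² = 256 ≡ 16. So 4^8 ≡ 16 (mod 24).
So f(2) = f(4) = 16 while 2 ≠ 4, hence f is not injective.
Since f is not injective, we determine |image(f)|. Computing x^8 mod 24 for each x (by repeated squaring, reducing mod 24 at every step), the values f(0), f(1), …, f(23) are: 0, 1, 16, 9, 16, 1, 0, 1, 16, 9, 16, 1, 0, 1, 16, 9, 16, 1, 0, 1, 16, 9, 16, 1.
The distinct values are {0, 1, 9, 16}; there are 4 of them.

4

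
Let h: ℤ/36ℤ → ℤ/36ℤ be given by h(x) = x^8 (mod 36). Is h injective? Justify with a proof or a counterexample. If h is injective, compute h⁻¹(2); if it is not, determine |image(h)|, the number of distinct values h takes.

8

h(0) = 0^8 = 0.
h(6): Repeated squaring mod 36: 6^1 ≡ 6, 6^2 ≡ 6² = 36 ≡ 0, 6^4 ≡ 0² = 0, 6^8 ≡ 0² = 0. So 6^8 ≡ 0 (mod 36).
So h(0) = h(6) = 0 while 0 ≠ 6, therefore h is not injective.
Since h is not injective, we determine |image(h)|. Computing x^8 mod 36 for each x (by repeated squaring, reducing mod 36 at every step), the values h(0), h(1), …, h(35) are: 0, 1, 4, 9, 16, 25, 0, 13, 28, 9, 28, 13, 0, 25, 16, 9, 4, 1, 0, 1, 4, 9, 16, 25, 0, 13, 28, 9, 28, 13, 0, 25, 16, 9, 4, 1.
The distinct values are {0, 1, 4, 9, 13, 16, 25, 28}; there are 8 of them.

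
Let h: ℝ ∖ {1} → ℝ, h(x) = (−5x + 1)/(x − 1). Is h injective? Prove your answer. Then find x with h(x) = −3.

-1

Suppose h(s) = h(t). Cross-multiplying: (−5s + 1)(t − 1) = (−5t + 1)(s − 1).
Expanding both sides and cancelling the symmetric terms leaves 4·(s − t) = 0. Since 4 ≠ 0, s = t. Hence h is injective.
Solving h(x) = −3: cross-multiplying gives −5x + 1 = −3(x − 1), which rearranges to −2x = 2, so x = −1.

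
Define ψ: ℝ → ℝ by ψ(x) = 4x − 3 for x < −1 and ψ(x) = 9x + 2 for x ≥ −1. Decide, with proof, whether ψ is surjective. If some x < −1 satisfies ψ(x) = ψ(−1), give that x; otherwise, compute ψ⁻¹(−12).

Both pieces are strictly increasing (slopes 4 and 9), so each is injective on its own interval.
The left piece maps (−∞, −1) onto (−∞, −7); the right piece maps [−1, ∞) onto [−7, ∞).
These images together cover ℝ, so ψ is surjective.
Because the two images are disjoint, no x < −1 has ψ(x) = ψ(−1), so we compute ψ⁻¹(−12): −12 lies in (−∞, −7), so solve 4x − 3 = −12: x = (−12 + 3)/4 = −9/4.

-9/4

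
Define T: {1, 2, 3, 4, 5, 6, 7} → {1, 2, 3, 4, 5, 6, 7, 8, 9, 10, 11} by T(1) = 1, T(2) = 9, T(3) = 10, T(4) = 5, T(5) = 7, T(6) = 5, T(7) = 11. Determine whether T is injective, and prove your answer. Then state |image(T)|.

6

T(4) = 5 = T(6) with 4 ≠ 6, so T is not injective.
The image of T is {1, 5, 7, 9, 10, 11}, which has 6 elements.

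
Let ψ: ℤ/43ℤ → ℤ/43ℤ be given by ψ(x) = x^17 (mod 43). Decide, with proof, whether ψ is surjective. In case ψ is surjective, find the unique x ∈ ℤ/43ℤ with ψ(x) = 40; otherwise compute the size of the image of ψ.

Since 43 is prime, the nonzero elements of ℤ/43ℤ form a cyclic group of order 42.
As gcd(17, 42) = 1, raising to the 17th power is a bijection on this group: if a^17 ≡ b^17 then (ab^{−1})^17 = 1, and the only element of order dividing gcd(17, 42) = 1 is 1, so a = b.
With ψ(0) = 0 this makes ψ injective on all of ℤ/43ℤ, hence bijective (finite equal-size domain and codomain). In particular ψ is surjective.
Since ψ is surjective, we find the preimage of 40. The inverse of x ↦ x^17 on (ℤ/43ℤ)^× is x ↦ x^5, because 17·5 = 85 = 2·42 + 1 ≡ 1 (mod 42) and x^{42} = 1 for x ≠ 0 (Fermat). So ψ⁻¹(40) = 40^5 mod 43.
Repeated squaring mod 43: 40^1 ≡ 40, 40^2 ≡ 40² = 1600 ≡ 9, 40^4 ≡ 9² = 81 ≡ 38. Since 5 = 4 + 1, 40^5 ≡ 38·40: 38·40 = 1520 ≡ 15. So 40^5 ≡ 15 (mod 43).
Hence ψ⁻¹(40) = 15.

15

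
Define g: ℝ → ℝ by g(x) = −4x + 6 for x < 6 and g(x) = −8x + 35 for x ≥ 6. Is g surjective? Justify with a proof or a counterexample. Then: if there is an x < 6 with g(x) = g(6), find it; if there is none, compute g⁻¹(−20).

19/4

Both pieces are strictly decreasing (slopes −4 and −8), so each is injective on its own interval.
The left piece maps (−∞, 6) onto (−18, ∞); the right piece maps [6, ∞) onto (−∞, −13].
The union (−18, ∞) ∪ (−∞, −13] covers ℝ, so g is surjective.
For the follow-up: the images overlap, so an x < 6 with g(x) = g(6) exists. g(6) = −13; solving −4x + 6 = −13 for x < 6 gives x = (−13 − 6)/(−4) = 19/4.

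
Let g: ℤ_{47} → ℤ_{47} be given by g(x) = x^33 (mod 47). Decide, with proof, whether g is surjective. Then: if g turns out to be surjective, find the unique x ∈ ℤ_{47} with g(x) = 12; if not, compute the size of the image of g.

Since 47 is prime, the nonzero elements of ℤ_{47} form a cyclic group of order 46.
As gcd(33, 46) = 1, raising to the 33rd power is a bijection on this group: if a^33 ≡ b^33 then (ab^{−1})^33 = 1, and the only element of order dividing gcd(33, 46) = 1 is 1, so a = b.
With g(0) = 0 this makes g injective on all of ℤ_{47}, hence bijective (finite equal-size domain and codomain). In particular g is surjective.
Since g is surjective, we find the preimage of 12. The inverse of x ↦ x^33 on (ℤ_{47})^× is x ↦ x^7, because 33·7 = 231 = 5·46 + 1 ≡ 1 (mod 46) and x^{46} = 1 for x ≠ 0 (Fermat). So g⁻¹(12) = 12^7 mod 47.
Repeated squaring mod 47: 12^1 ≡ 12, 12^2 ≡ 12² = 144 ≡ 3, 12^4 ≡ 3² = 9. Since 7 = 4 + 2 + 1, 12^7 ≡ 9·3·12: 9·3 = 27, then 27·12 = 324 ≡ 42. So 12^7 ≡ 42 (mod 47).
Hence g⁻¹(12) = 42.

42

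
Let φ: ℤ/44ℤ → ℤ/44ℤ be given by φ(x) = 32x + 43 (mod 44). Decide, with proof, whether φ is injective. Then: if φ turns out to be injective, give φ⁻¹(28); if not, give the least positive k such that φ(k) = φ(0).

11

Recall that φ is injective if φ(a) = φ(b) implies a = b.
We have gcd(32, 44) = 4 > 1. Taking a = 0 and b = 11: φ(0) = 43 and φ(11) = 32·11 + 43 = 395 ≡ 43 (mod 44).
So φ(0) = φ(11) while 0 ≠ 11, hence φ is not injective.
Since φ is not injective, we find the least positive k with φ(k) = φ(0): this means 32k ≡ 0 (mod 44), i.e. 44 ∣ 32k. Since gcd(32, 44) = 4, dividing through by 4 this holds exactly when 11 ∣ 8k, and as gcd(8, 11) = 1, exactly when 11 ∣ k.
The smallest positive such k is 11.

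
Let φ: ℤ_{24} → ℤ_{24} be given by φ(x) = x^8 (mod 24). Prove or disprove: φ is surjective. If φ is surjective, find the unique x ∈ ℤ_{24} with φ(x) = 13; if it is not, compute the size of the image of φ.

4

φ(2): Repeated squaring mod 24: 2^1 ≡ 2, 2^2 ≡ 2² = 4, 2^4 ≡ 4² = 16, 2^8 ≡ 16² = 256 ≡ 16. So 2^8 ≡ 16 (mod 24).
φ(4): Repeated squaring mod 24: 4^1 ≡ 4, 4^2 ≡ 4² = 16, 4^4 ≡ 16² = 256 ≡ 16, 4^8 ≡ 16² = 256 ≡ 16. So 4^8 ≡ 16 (mod 24).
So φ(2) = φ(4) = 16 while 2 ≠ 4, therefore φ is not injective.
A non-injective map from the 24-element set ℤ_{24} to itself takes at most 23 distinct values, so it cannot be surjective. Thus φ is not surjective.
Since φ is not surjective, we determine |image(φ)|. Computing x^8 mod 24 for each x (by repeated squaring, reducing mod 24 at every step), the values φ(0), φ(1), …, φ(23) are: 0, 1, 16, 9, 16, 1, 0, 1, 16, 9, 16, 1, 0, 1, 16, 9, 16, 1, 0, 1, 16, 9, 16, 1.
The distinct values are {0, 1, 9, 16}; there are 4 of them.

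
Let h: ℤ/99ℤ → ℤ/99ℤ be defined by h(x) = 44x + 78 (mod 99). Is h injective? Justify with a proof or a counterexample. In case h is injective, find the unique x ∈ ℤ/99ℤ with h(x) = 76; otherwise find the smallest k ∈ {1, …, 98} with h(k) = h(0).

9

Recall: h is injective when h(u) = h(v) forces u = v.
We have gcd(44, 99) = 11 > 1. Taking u = 0 and v = 9: h(0) = 78 and h(9) = 44·9 + 78 = 474 ≡ 78 (mod 99).
So h(0) = h(9) while 0 ≠ 9, therefore h is not injective.
Since h is not injective, we find the least positive k with h(k) = h(0): this means 44k ≡ 0 (mod 99), i.e. 99 ∣ 44k. Since gcd(44, 99) = 11, dividing through by 11 this holds exactly when 9 ∣ 4k, and as gcd(4, 9) = 1, exactly when 9 ∣ k.
The smallest positive such k is 9.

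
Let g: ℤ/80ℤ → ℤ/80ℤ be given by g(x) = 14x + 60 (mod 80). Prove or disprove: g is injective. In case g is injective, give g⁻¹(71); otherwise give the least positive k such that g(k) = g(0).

40

We have gcd(14, 80) = 2 > 1. Taking s = 0 and t = 40: g(0) = 60 and g(40) = 14·40 + 60 = 620 ≡ 60 (mod 80).
So g(0) = g(40) while 0 ≠ 40, so g is not injective.
Since g is not injective, we find the least positive k with g(k) = g(0): this means 14k ≡ 0 (mod 80), i.e. 80 ∣ 14k. Since gcd(14, 80) = 2, dividing through by 2 this holds exactly when 40 ∣ 7k, and as gcd(7, 40) = 1, exactly when 40 ∣ k.
The smallest positive such k is 40.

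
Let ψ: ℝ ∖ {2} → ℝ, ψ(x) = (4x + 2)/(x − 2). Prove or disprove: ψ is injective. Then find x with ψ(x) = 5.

12

Suppose ψ(x_1) = ψ(x_2). Cross-multiplying: (4x_1 + 2)(x_2 − 2) = (4x_2 + 2)(x_1 − 2).
Expanding both sides and cancelling the symmetric terms leaves −10·(x_1 − x_2) = 0. Since −10 ≠ 0, x_1 = x_2. Therefore ψ is injective.
Solving ψ(x) = 5: cross-multiplying gives 4x + 2 = 5(x − 2), which rearranges to −1x = −12, so x = 12.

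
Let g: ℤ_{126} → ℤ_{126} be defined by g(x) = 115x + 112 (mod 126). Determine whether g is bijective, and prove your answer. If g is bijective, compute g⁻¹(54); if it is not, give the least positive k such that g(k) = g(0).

74

Suppose g(x_1) = g(x_2) in ℤ_{126}. Then 115x_1 + 112 ≡ 115x_2 + 112 (mod 126), so 115(x_1 − x_2) ≡ 0 (mod 126).
Since gcd(115, 126) = 1, 115 is invertible modulo 126, thus x_1 − x_2 ≡ 0 (mod 126), i.e. x_1 = x_2.
We now compute 115⁻¹ mod 126 explicitly. Euclid's algorithm: 126 = 1·115 + 11, 115 = 10·11 + 5, 11 = 2·5 + 1; back-substituting gives 1 = 103·115 − 94·126, so 115⁻¹ ≡ 103 (mod 126).
For any y ∈ ℤ_{126}, x = 103(y − 112) mod 126 satisfies g(x) = 115·103(y − 112) + 112 ≡ y (since 115·103 ≡ 1 mod 126). So every y has a preimage.
Therefore g is bijective.
Since g is bijective, we compute g⁻¹(54): solve 115x + 112 ≡ 54 (mod 126), i.e. 115x ≡ 68 (mod 126).
Multiplying by 115⁻¹ = 103 gives x ≡ 103·68 = 7004 = 55·126 + 74 ≡ 74 (mod 126).
Check: g(74) = 115·74 + 112 = 8622 = 68·126 + 54 ≡ 54 (mod 126).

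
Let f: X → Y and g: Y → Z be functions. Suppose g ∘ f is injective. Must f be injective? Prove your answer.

injective

Suppose f(s) = f(t). Applying g: (g ∘ f)(s) = (g ∘ f)(t). Since g ∘ f is injective, s = t. Hence f is injective.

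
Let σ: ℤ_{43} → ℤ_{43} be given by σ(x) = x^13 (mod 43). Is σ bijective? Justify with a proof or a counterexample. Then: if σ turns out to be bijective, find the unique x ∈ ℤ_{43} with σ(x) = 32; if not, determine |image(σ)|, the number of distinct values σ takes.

Since 43 is prime, the nonzero elements of ℤ_{43} form a cyclic group of order 42.
As gcd(13, 42) = 1, raising to the 13th power is a bijection on this group: if u^13 ≡ v^13 then (uv^{−1})^13 = 1, and the only element of order dividing gcd(13, 42) = 1 is 1, so u = v.
With σ(0) = 0 this makes σ injective on all of ℤ_{43}, hence bijective (finite equal-size domain and codomain). In particular σ is bijective.
Since σ is bijective, we find the preimage of 32. The inverse of x ↦ x^13 on (ℤ_{43})^× is x ↦ x^13, because 13·13 = 169 = 4·42 + 1 ≡ 1 (mod 42) and x^{42} = 1 for x ≠ 0 (Fermat). So σ⁻¹(32) = 32^13 mod 43.
Repeated squaring mod 43: 32^1 ≡ 32, 32^2 ≡ 32² = 1024 ≡ 35, 32^4 ≡ 35² = 1225 ≡ 21, 32^8 ≡ 21² = 441 ≡ 11. Since 13 = 8 + 4 + 1, 32^13 ≡ 11·21·32: 11·21 = 231 ≡ 16, then 16·32 = 512 ≡ 39. So 32^13 ≡ 39 (mod 43).
Hence σ⁻¹(32) = 39.

39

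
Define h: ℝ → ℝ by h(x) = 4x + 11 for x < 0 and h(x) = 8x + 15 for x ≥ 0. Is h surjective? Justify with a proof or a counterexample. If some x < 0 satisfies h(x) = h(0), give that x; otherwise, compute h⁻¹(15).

0

Both pieces are strictly increasing (slopes 4 and 8), so each is injective on its own interval.
The left piece maps (−∞, 0) onto (−∞, 11); the right piece maps [0, ∞) onto [15, ∞).
The union (−∞, 11) ∪ [15, ∞) omits the interval between 11 and 15; in particular 11 has no preimage. So h is not surjective.
Because the two images are disjoint, no x < 0 has h(x) = h(0), so we compute h⁻¹(15): 15 lies in [15, ∞), so solve 8x + 15 = 15: x = (15 − 15)/8 = 0.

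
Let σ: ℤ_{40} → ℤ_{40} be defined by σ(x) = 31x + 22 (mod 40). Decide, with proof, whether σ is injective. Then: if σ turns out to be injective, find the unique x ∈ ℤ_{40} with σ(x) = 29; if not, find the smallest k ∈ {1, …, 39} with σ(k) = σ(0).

Recall: σ is injective if σ(x_1) = σ(x_2) implies x_1 = x_2.
If σ(x_1) = σ(x_2), then 31x_1 ≡ 31x_2 (mod 40). Because gcd(31, 40) = 1, we may cancel 31 to get x_1 ≡ x_2 (mod 40).
So σ is injective.
We now compute 31⁻¹ mod 40 explicitly. Euclid's algorithm: 40 = 1·31 + 9, 31 = 3·9 + 4, 9 = 2·4 + 1; back-substituting gives 1 = 31·31 − 24·40, so 31⁻¹ ≡ 31 (mod 40).
Since σ is injective, we find σ⁻¹(29): we need 31x ≡ 29 − 22 ≡ 7 (mod 40). Using 31⁻¹ = 31: x ≡ 31·7 = 217 = 5·40 + 17, so x = 17.
Check: σ(17) = 31·17 + 22 = 549 = 13·40 + 29 ≡ 29 (mod 40).

17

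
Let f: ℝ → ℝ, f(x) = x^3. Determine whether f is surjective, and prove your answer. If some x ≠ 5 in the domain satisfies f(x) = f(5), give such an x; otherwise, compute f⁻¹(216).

6

For any y ∈ ℝ, x = y^{1/3} ∈ ℝ gives f(x) = y, so f is surjective.
Since x ↦ x^3 is strictly increasing on ℝ, it is injective there, so no x ≠ 5 in the domain has f(x) = f(5). We therefore compute f⁻¹(216) = 216^{1/3} = 6 (indeed 6^3 = 216).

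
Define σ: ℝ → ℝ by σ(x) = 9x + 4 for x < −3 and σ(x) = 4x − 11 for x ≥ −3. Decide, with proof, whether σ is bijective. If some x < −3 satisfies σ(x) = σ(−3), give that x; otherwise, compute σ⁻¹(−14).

Both pieces are strictly increasing (slopes 9 and 4), so each is injective on its own interval.
The left piece maps (−∞, −3) onto (−∞, −23); the right piece maps [−3, ∞) onto [−23, ∞).
Since −23 = −23, the images partition ℝ: σ is injective and surjective, hence bijective.
Because the two images are disjoint, no x < −3 has σ(x) = σ(−3), so we compute σ⁻¹(−14): −14 lies in [−23, ∞), so solve 4x − 11 = −14: x = (−14 + 11)/4 = −3/4.

-3/4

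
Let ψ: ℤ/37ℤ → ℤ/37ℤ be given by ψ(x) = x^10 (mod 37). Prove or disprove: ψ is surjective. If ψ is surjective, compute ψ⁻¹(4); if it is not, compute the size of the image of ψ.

19

ψ(18): Repeated squaring mod 37: 18^1 ≡ 18, 18^2 ≡ 18² = 324 ≡ 28, 18^4 ≡ 28² = 784 ≡ 7, 18^8 ≡ 7² = 49 ≡ 12. Since 10 = 8 + 2, 18^10 ≡ 12·28: 12·28 = 336 ≡ 3. So 18^10 ≡ 3 (mod 37).
ψ(19): Repeated squaring mod 37: 19^1 ≡ 19, 19^2 ≡ 19² = 361 ≡ 28, 19^4 ≡ 28² = 784 ≡ 7, 19^8 ≡ 7² = 49 ≡ 12. Since 10 = 8 + 2, 19^10 ≡ 12·28: 12·28 = 336 ≡ 3. So 19^10 ≡ 3 (mod 37).
So ψ(18) = ψ(19) = 3 while 18 ≠ 19, hence ψ is not injective.
A non-injective map from the 37-element set ℤ/37ℤ to itself takes at most 36 distinct values, so it cannot be surjective. Thus ψ is not surjective.
Since ψ is not surjective, we determine |image(ψ)|. Computing x^10 mod 37 for each x (by repeated squaring, reducing mod 37 at every step), the values ψ(0), ψ(1), …, ψ(36) are: 0, 1, 25, 34, 33, 30, 36, 7, 11, 9, 10, 26, 12, 4, 27, 21, 16, 28, 3, 3, 28, 16, 21, 27, 4, 12, 26, 10, 9, 11, 7, 36, 30, 33, 34, 25, 1.
The distinct values are {0, 1, 3, 4, 7, 9, 10, 11, 12, 16, 21, 25, 26, 27, 28, 30, 33, 34, 36}; there are 19 of them.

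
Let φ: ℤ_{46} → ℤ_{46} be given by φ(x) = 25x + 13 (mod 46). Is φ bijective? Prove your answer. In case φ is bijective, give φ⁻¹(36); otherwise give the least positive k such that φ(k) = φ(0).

Suppose φ(x_1) = φ(x_2) in ℤ_{46}. Then 25x_1 + 13 ≡ 25x_2 + 13 (mod 46), hence 25(x_1 − x_2) ≡ 0 (mod 46).
Since gcd(25, 46) = 1, 25 is invertible modulo 46, thus x_1 − x_2 ≡ 0 (mod 46), i.e. x_1 = x_2.
We now compute 25⁻¹ mod 46 explicitly. Euclid's algorithm: 46 = 1·25 + 21, 25 = 1·21 + 4, 21 = 5·4 + 1; back-substituting gives 1 = 35·25 − 19·46, so 25⁻¹ ≡ 35 (mod 46).
Then y ↦ 35(y − 13) is a two-sided inverse to φ, so every y ∈ ℤ_{46} has a preimage.
Thus φ is bijective.
Since φ is bijective, we compute φ⁻¹(36): solve 25x + 13 ≡ 36 (mod 46), i.e. 25x ≡ 23 (mod 46).
Multiplying by 25⁻¹ = 35 gives x ≡ 35·23 = 805 = 17·46 + 23 ≡ 23 (mod 46).
Check: φ(23) = 25·23 + 13 = 588 = 12·46 + 36 ≡ 36 (mod 46).

23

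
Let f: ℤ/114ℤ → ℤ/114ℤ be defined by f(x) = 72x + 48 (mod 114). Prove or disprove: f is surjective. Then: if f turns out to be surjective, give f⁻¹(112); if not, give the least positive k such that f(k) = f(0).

19

Since gcd(72, 114) = 6, we have 72x ≡ 0 (mod 6) for all x, so f(x) ≡ 0 (mod 6).
But 1 ≢ 0 (mod 6), so 1 ∈ ℤ/114ℤ has no preimage. Therefore f is not surjective.
Since f is not surjective, we find the least positive k with f(k) = f(0): this means 72k ≡ 0 (mod 114), i.e. 114 ∣ 72k. Since gcd(72, 114) = 6, dividing through by 6 this holds exactly when 19 ∣ 12k, and as gcd(12, 19) = 1, exactly when 19 ∣ k.
The smallest positive such k is 19.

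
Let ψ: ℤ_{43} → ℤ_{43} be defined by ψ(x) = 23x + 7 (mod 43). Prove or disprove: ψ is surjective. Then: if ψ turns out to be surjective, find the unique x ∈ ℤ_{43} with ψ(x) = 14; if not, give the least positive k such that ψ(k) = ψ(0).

19

Since gcd(23, 43) = 1, 23 is invertible modulo 43. Euclid's algorithm: 43 = 1·23 + 20, 23 = 1·20 + 3, 20 = 6·3 + 2, 3 = 1·2 + 1; back-substituting gives 1 = 15·23 − 8·43, so 23⁻¹ ≡ 15 (mod 43).
For any y ∈ ℤ_{43}, x = 15(y − 7) mod 43 satisfies ψ(x) = 23·15(y − 7) + 7 ≡ y (since 23·15 ≡ 1 mod 43). So every y has a preimage.
Thus ψ is surjective.
Since ψ is surjective, we find ψ⁻¹(14): we need 23x ≡ 14 − 7 ≡ 7 (mod 43). Using 23⁻¹ = 15: x ≡ 15·7 = 105 = 2·43 + 19, so x = 19.
Check: ψ(19) = 23·19 + 7 = 444 = 10·43 + 14 ≡ 14 (mod 43).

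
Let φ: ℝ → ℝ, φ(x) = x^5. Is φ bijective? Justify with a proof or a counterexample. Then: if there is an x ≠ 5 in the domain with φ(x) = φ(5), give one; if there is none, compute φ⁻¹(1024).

On ℝ, x ↦ x^5 is strictly increasing (injective) and for any y ∈ ℝ the 5th root y^{1/5} lies in ℝ (surjective). So φ is bijective.
Since x ↦ x^5 is strictly increasing on ℝ, it is injective there, so no x ≠ 5 in the domain has φ(x) = φ(5). We therefore compute φ⁻¹(1024) = 1024^{1/5} = 4 (indeed 4^5 = 1024).

4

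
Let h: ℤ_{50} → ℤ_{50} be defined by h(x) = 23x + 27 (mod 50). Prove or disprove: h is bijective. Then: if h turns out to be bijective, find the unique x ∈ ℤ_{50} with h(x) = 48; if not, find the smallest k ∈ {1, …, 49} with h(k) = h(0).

If h(s) = h(t), then 23s ≡ 23t (mod 50). Because gcd(23, 50) = 1, we may cancel 23 to get s ≡ t (mod 50).
We now compute 23⁻¹ mod 50 explicitly. Euclid's algorithm: 50 = 2·23 + 4, 23 = 5·4 + 3, 4 = 1·3 + 1; back-substituting gives 1 = 37·23 − 17·50, so 23⁻¹ ≡ 37 (mod 50).
For any y ∈ ℤ_{50}, x = 37(y − 27) mod 50 satisfies h(x) = 23·37(y − 27) + 27 ≡ y (since 23·37 ≡ 1 mod 50). So every y has a preimage.
So h is bijective.
Since h is bijective, we compute h⁻¹(48): solve 23x + 27 ≡ 48 (mod 50), i.e. 23x ≡ 21 (mod 50).
Multiplying by 23⁻¹ = 37 gives x ≡ 37·21 = 777 = 15·50 + 27 ≡ 27 (mod 50).
Check: h(27) = 23·27 + 27 = 648 = 12·50 + 48 ≡ 48 (mod 50).

27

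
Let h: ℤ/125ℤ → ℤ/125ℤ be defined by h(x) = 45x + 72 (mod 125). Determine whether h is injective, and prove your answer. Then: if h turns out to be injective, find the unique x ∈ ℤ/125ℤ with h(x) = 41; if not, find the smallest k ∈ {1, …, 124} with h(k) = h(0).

25

We have gcd(45, 125) = 5 > 1. Taking s = 0 and t = 25: h(0) = 72 and h(25) = 45·25 + 72 = 1197 ≡ 72 (mod 125).
So h(0) = h(25) while 0 ≠ 25, thus h is not injective.
Since h is not injective, we find the least positive k with h(k) = h(0): this means 45k ≡ 0 (mod 125), i.e. 125 ∣ 45k. Since gcd(45, 125) = 5, dividing through by 5 this holds exactly when 25 ∣ 9k, and as gcd(9, 25) = 1, exactly when 25 ∣ k.
The smallest positive such k is 25.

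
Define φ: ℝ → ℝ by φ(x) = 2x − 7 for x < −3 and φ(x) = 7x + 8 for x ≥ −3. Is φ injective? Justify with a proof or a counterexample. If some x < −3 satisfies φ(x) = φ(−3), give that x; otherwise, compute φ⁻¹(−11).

-19/7

Both pieces are strictly increasing (slopes 2 and 7), so each is injective on its own interval.
The left piece maps (−∞, −3) onto (−∞, −13); the right piece maps [−3, ∞) onto [−13, ∞).
These images are disjoint, so no value is attained by both pieces. Hence φ is injective.
Because the two images are disjoint, no x < −3 has φ(x) = φ(−3), so we compute φ⁻¹(−11): −11 lies in [−13, ∞), so solve 7x + 8 = −11: x = (−11 − 8)/7 = −19/7.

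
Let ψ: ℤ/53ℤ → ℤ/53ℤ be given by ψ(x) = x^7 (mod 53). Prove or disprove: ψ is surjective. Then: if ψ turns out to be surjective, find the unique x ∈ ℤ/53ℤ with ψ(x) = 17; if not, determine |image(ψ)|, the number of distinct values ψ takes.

Since 53 is prime, the nonzero elements of ℤ/53ℤ form a cyclic group of order 52.
As gcd(7, 52) = 1, raising to the 7th power is a bijection on this group: if u^7 ≡ v^7 then (uv^{−1})^7 = 1, and the only element of order dividing gcd(7, 52) = 1 is 1, so u = v.
With ψ(0) = 0 this makes ψ injective on all of ℤ/53ℤ, hence bijective (finite equal-size domain and codomain). In particular ψ is surjective.
Since ψ is surjective, we find the preimage of 17. The inverse of x ↦ x^7 on (ℤ/53ℤ)^× is x ↦ x^15, because 7·15 = 105 = 2·52 + 1 ≡ 1 (mod 52) and x^{52} = 1 for x ≠ 0 (Fermat). So ψ⁻¹(17) = 17^15 mod 53.
Repeated squaring mod 53: 17^1 ≡ 17, 17^2 ≡ 17² = 289 ≡ 24, 17^4 ≡ 24² = 576 ≡ 46, 17^8 ≡ 46² = 2116 ≡ 49. Since 15 = 8 + 4 + 2 + 1, 17^15 ≡ 49·46·24·17: 49·46 = 2254 ≡ 28, then 28·24 = 672 ≡ 36, then 36·17 = 612 ≡ 29. So 17^15 ≡ 29 (mod 53).
Hence ψ⁻¹(17) = 29.

29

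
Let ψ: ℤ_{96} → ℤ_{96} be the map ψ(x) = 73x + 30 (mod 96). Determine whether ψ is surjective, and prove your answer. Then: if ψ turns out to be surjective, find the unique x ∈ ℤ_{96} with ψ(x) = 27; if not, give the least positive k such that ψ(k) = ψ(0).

Since gcd(73, 96) = 1, 73 is invertible modulo 96. Euclid's algorithm: 96 = 1·73 + 23, 73 = 3·23 + 4, 23 = 5·4 + 3, 4 = 1·3 + 1; back-substituting gives 1 = 25·73 − 19·96, so 73⁻¹ ≡ 25 (mod 96).
For any y ∈ ℤ_{96}, x = 25(y − 30) mod 96 satisfies ψ(x) = 73·25(y − 30) + 30 ≡ y (since 73·25 ≡ 1 mod 96). So every y has a preimage.
Therefore ψ is surjective.
Since ψ is surjective, we compute ψ⁻¹(27): solve 73x + 30 ≡ 27 (mod 96), i.e. 73x ≡ 93 (mod 96).
Multiplying by 73⁻¹ = 25 gives x ≡ 25·93 = 2325 = 24·96 + 21 ≡ 21 (mod 96).
Check: ψ(21) = 73·21 + 30 = 1563 = 16·96 + 27 ≡ 27 (mod 96).

21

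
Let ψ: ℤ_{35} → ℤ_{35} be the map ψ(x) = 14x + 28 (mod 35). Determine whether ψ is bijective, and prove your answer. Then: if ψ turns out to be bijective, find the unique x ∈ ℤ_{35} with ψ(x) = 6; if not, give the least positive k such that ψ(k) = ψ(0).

We have gcd(14, 35) = 7 > 1. Taking s = 0 and t = 5: ψ(0) = 28 and ψ(5) = 14·5 + 28 = 98 ≡ 28 (mod 35).
So ψ(0) = ψ(5) while 0 ≠ 5, so ψ is not injective, hence not bijective.
Since ψ is not bijective, we find the least positive k with ψ(k) = ψ(0): this means 14k ≡ 0 (mod 35), i.e. 35 ∣ 14k. Since gcd(14, 35) = 7, dividing through by 7 this holds exactly when 5 ∣ 2k, and as gcd(2, 5) = 1, exactly when 5 ∣ k.
The smallest positive such k is 5.

5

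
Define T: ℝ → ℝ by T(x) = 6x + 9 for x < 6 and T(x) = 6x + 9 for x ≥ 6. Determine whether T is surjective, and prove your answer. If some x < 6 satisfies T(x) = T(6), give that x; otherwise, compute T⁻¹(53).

22/3

Both pieces are strictly increasing (slopes 6 and 6), so each is injective on its own interval.
The left piece maps (−∞, 6) onto (−∞, 45); the right piece maps [6, ∞) onto [45, ∞).
These images together cover ℝ, so T is surjective.
Because the two images are disjoint, no x < 6 has T(x) = T(6), so we compute T⁻¹(53): 53 lies in [45, ∞), so solve 6x + 9 = 53: x = (53 − 9)/6 = 22/3.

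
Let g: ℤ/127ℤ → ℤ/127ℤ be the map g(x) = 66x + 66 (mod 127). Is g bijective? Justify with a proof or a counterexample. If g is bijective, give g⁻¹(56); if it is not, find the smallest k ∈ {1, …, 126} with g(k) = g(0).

If g(x_1) = g(x_2), then 66x_1 ≡ 66x_2 (mod 127). Because gcd(66, 127) = 1, we may cancel 66 to get x_1 ≡ x_2 (mod 127).
We now compute 66⁻¹ mod 127 explicitly. Euclid's algorithm: 127 = 1·66 + 61, 66 = 1·61 + 5, 61 = 12·5 + 1; back-substituting gives 1 = 102·66 − 53·127, so 66⁻¹ ≡ 102 (mod 127).
Then y ↦ 102(y − 66) is a two-sided inverse to g, so every y ∈ ℤ/127ℤ has a preimage.
So g is bijective.
Since g is bijective, we compute g⁻¹(56): solve 66x + 66 ≡ 56 (mod 127), i.e. 66x ≡ 117 (mod 127).
Multiplying by 66⁻¹ = 102 gives x ≡ 102·117 = 11934 = 93·127 + 123 ≡ 123 (mod 127).
Check: g(123) = 66·123 + 66 = 8184 = 64·127 + 56 ≡ 56 (mod 127).

123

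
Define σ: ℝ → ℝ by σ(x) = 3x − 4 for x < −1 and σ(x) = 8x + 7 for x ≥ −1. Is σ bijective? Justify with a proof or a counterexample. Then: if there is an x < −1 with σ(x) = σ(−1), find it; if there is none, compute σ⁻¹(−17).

-13/3

Both pieces are strictly increasing (slopes 3 and 8), so each is injective on its own interval.
The left piece maps (−∞, −1) onto (−∞, −7); the right piece maps [−1, ∞) onto [−1, ∞).
The images leave a gap (−7 has no preimage), so σ is not surjective, hence not bijective.
Because the two images are disjoint, no x < −1 has σ(x) = σ(−1), so we compute σ⁻¹(−17): −17 lies in (−∞, −7), so solve 3x − 4 = −17: x = (−17 + 4)/3 = −13/3.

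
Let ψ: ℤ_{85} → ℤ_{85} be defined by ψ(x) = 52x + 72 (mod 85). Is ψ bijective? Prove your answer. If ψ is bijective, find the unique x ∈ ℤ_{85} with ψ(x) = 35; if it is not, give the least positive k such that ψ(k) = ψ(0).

14

If ψ(s) = ψ(t), then 52s ≡ 52t (mod 85). Because gcd(52, 85) = 1, we may cancel 52 to get s ≡ t (mod 85).
We now compute 52⁻¹ mod 85 explicitly. Euclid's algorithm: 85 = 1·52 + 33, 52 = 1·33 + 19, 33 = 1·19 + 14, 19 = 1·14 + 5, 14 = 2·5 + 4, 5 = 1·4 + 1; back-substituting gives 1 = 18·52 − 11·85, so 52⁻¹ ≡ 18 (mod 85).
Then y ↦ 18(y − 72) is a two-sided inverse to ψ, so every y ∈ ℤ_{85} has a preimage.
So ψ is bijective.
Since ψ is bijective, we find ψ⁻¹(35): we need 52x ≡ 35 − 72 ≡ 48 (mod 85). Using 52⁻¹ = 18: x ≡ 18·48 = 864 = 10·85 + 14, so x = 14.
Check: ψ(14) = 52·14 + 72 = 800 = 9·85 + 35 ≡ 35 (mod 85).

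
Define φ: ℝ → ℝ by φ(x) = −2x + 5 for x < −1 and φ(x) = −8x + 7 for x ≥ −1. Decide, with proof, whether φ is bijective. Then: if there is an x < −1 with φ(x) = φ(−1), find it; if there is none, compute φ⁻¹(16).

Both pieces are strictly decreasing (slopes −2 and −8), so each is injective on its own interval.
The left piece maps (−∞, −1) onto (7, ∞); the right piece maps [−1, ∞) onto (−∞, 15].
These images overlap. In particular φ(−1) = 15 (right piece), and solving −2x + 5 = 15 on the left piece gives x = −5 < −1.
So φ(−5) = φ(−1) with −5 ≠ −1, and φ is not injective, hence not bijective. This x = −5 is the requested value below −1.

-5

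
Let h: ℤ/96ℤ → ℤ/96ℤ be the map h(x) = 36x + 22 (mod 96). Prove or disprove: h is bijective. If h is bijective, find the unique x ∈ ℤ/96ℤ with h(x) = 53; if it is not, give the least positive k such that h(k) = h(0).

By definition, h is injective if h(a) = h(b) implies a = b.
We have gcd(36, 96) = 12 > 1. Taking a = 0 and b = 8: h(0) = 22 and h(8) = 36·8 + 22 = 310 ≡ 22 (mod 96).
So h(0) = h(8) while 0 ≠ 8, so h is not injective, hence not bijective.
Since h is not bijective, we find the least positive k with h(k) = h(0): this means 36k ≡ 0 (mod 96), i.e. 96 ∣ 36k. Since gcd(36, 96) = 12, dividing through by 12 this holds exactly when 8 ∣ 3k, and as gcd(3, 8) = 1, exactly when 8 ∣ k.
The smallest positive such k is 8.

8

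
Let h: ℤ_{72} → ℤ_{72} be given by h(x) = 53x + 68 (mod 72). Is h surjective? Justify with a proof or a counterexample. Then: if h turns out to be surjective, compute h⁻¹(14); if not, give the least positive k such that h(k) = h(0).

18

Recall: surjectivity means every element of the codomain has a preimage under h.
Since gcd(53, 72) = 1, 53 is invertible modulo 72. Euclid's algorithm: 72 = 1·53 + 19, 53 = 2·19 + 15, 19 = 1·15 + 4, 15 = 3·4 + 3, 4 = 1·3 + 1; back-substituting gives 1 = 53·53 − 39·72, so 53⁻¹ ≡ 53 (mod 72).
Then y ↦ 53(y − 68) is a two-sided inverse to h, so every y ∈ ℤ_{72} has a preimage.
Hence h is surjective.
Since h is surjective, we compute h⁻¹(14): solve 53x + 68 ≡ 14 (mod 72), i.e. 53x ≡ 18 (mod 72).
Multiplying by 53⁻¹ = 53 gives x ≡ 53·18 = 954 = 13·72 + 18 ≡ 18 (mod 72).
Check: h(18) = 53·18 + 68 = 1022 = 14·72 + 14 ≡ 14 (mod 72).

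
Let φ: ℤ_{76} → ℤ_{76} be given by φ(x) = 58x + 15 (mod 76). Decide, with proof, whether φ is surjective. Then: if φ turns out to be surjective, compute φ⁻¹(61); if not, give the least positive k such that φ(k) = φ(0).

Recall: surjectivity means every element of the codomain has a preimage under φ.
Since gcd(58, 76) = 2, we have 58x ≡ 0 (mod 2) for all x, so φ(x) ≡ 1 (mod 2).
But 0 ≢ 1 (mod 2), so 0 ∈ ℤ_{76} has no preimage. Hence φ is not surjective.
Since φ is not surjective, we find the least positive k with φ(k) = φ(0): this means 58k ≡ 0 (mod 76), i.e. 76 ∣ 58k. Since gcd(58, 76) = 2, dividing through by 2 this holds exactly when 38 ∣ 29k, and as gcd(29, 38) = 1, exactly when 38 ∣ k.
The smallest positive such k is 38.

38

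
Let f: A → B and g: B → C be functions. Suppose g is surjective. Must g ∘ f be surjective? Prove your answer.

not surjective

No. Take A = {1}, B = C = {1, 2, 3}, f(1) = 1, and g = identity (surjective).
Then (g ∘ f)(1) = 1, and 3 ∈ C has no preimage under g ∘ f, so g ∘ f is not surjective.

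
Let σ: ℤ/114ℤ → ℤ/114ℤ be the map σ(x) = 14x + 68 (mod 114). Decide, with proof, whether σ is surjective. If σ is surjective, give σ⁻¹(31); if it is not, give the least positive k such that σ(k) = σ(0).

57

By definition, surjectivity means every element of the codomain has a preimage under σ.
Since gcd(14, 114) = 2, we have 14x ≡ 0 (mod 2) for all x, so σ(x) ≡ 0 (mod 2).
But 1 ≢ 0 (mod 2), so 1 ∈ ℤ/114ℤ has no preimage. Therefore σ is not surjective.
Since σ is not surjective, we find the least positive k with σ(k) = σ(0): this means 14k ≡ 0 (mod 114), i.e. 114 ∣ 14k. Since gcd(14, 114) = 2, dividing through by 2 this holds exactly when 57 ∣ 7k, and as gcd(7, 57) = 1, exactly when 57 ∣ k.
The smallest positive such k is 57.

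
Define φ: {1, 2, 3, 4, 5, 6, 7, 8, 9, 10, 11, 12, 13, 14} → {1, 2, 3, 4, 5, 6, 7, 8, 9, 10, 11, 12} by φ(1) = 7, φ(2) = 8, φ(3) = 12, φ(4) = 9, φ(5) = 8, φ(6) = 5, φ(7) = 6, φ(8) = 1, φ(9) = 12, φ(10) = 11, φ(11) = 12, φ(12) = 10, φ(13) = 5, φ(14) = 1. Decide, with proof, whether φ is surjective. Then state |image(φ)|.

No element maps to 2, so φ is not surjective.
The image of φ is {1, 5, 6, 7, 8, 9, 10, 11, 12}, which has 9 elements.

9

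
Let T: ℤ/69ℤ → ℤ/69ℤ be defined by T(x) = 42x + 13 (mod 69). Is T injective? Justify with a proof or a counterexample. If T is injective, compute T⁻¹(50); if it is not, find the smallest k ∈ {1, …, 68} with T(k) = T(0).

23

We have gcd(42, 69) = 3 > 1. Taking a = 0 and b = 23: T(0) = 13 and T(23) = 42·23 + 13 = 979 ≡ 13 (mod 69).
So T(0) = T(23) while 0 ≠ 23, hence T is not injective.
Since T is not injective, we find the least positive k with T(k) = T(0): this means 42k ≡ 0 (mod 69), i.e. 69 ∣ 42k. Since gcd(42, 69) = 3, dividing through by 3 this holds exactly when 23 ∣ 14k, and as gcd(14, 23) = 1, exactly when 23 ∣ k.
The smallest positive such k is 23.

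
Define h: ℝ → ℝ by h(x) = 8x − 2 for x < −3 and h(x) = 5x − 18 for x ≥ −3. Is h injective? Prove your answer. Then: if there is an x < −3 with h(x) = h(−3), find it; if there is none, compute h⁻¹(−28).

Both pieces are strictly increasing (slopes 8 and 5), so each is injective on its own interval.
The left piece maps (−∞, −3) onto (−∞, −26); the right piece maps [−3, ∞) onto [−33, ∞).
These images overlap. In particular h(−3) = −33 (right piece), and solving 8x − 2 = −33 on the left piece gives x = −31/8 < −3.
So h(−31/8) = h(−3) with −31/8 ≠ −3, and h is not injective. This x = −31/8 is the requested value below −3.

-31/8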